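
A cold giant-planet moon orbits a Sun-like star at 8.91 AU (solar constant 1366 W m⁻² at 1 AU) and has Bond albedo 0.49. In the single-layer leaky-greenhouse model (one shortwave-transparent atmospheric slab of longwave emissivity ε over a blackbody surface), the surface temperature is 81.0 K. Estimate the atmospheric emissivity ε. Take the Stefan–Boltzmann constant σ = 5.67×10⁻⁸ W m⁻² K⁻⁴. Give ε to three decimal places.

Irradiance scales as 1/d², so S = 1366 W m⁻² × (1/8.91)² = 17.21 W m⁻².
TOA balance gives T_e = 78.87 K.
T_s⁴ = T_e⁴·2/(2−ε) → ε = 2 − 2(T_e/T_s)⁴ = 2 − 2·(78.87/81.0)⁴ = 0.2023.

0.202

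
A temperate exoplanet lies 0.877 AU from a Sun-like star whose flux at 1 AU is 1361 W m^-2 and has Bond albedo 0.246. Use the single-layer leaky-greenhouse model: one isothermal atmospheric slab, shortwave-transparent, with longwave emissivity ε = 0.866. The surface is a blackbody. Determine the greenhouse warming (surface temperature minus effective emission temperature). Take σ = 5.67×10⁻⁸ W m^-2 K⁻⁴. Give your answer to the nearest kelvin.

Flux at the orbit: S = 1361/(0.877)² = 1770 W m^-2.
Effective emission temperature (TOA balance): σT_e⁴ = S(1−α)/4 = 333.6 W m^-2 → T_e = 276.9 K.
For a single slab of emissivity ε, T_s⁴ = 2T_e⁴/(2−ε); thus T_s = 276.9·(1.764)^(1/4) = 319.2 K.
Greenhouse warming: T_s − T_e = 42.21 K.

42 kelvin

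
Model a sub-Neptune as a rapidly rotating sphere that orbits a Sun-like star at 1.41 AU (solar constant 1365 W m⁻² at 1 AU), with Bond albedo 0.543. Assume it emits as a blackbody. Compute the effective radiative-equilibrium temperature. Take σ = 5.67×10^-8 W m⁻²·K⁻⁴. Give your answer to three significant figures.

193 K

By the inverse-square law, S = 1365/1.41² = 686.6 W m⁻².
Absorbed flux (global mean): S(1−α)/4 = 686.6·0.457/4 = 78.44 W m⁻².
Balancing against σT⁴: T = (78.44/5.67×10⁻⁸)^(1/4) = 192.9 K.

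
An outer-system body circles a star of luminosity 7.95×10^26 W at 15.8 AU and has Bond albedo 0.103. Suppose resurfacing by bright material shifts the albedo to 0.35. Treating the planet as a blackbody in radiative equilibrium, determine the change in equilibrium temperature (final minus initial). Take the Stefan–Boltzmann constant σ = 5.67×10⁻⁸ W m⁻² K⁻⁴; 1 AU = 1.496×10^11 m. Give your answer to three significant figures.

-6.33 K

d = 15.8 × 1.496×10^11 m = 2.364×10^12 m.
S = L/(4πd²) = 11.32 W m⁻².
Before: T₁ = [11.32·0.897/(4σ)]^(1/4) = 81.81 K.
Final:   T₂ = [S(1−0.35)/(4σ)]^(1/4) = 75.48 K.
ΔT = T₂ − T₁ = -6.329 K.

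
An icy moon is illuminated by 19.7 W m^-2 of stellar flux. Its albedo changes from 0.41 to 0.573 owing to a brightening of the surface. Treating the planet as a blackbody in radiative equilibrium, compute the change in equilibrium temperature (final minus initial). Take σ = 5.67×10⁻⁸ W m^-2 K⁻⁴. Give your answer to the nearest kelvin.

Before: T₁ = [19.70·0.59/(4σ)]^(1/4) = 84.61 K.
After:  T₂ = [19.70·0.427/(4σ)]^(1/4) = 78.04 K.
ΔT = T₂ − T₁ = -6.570 K.

-7 K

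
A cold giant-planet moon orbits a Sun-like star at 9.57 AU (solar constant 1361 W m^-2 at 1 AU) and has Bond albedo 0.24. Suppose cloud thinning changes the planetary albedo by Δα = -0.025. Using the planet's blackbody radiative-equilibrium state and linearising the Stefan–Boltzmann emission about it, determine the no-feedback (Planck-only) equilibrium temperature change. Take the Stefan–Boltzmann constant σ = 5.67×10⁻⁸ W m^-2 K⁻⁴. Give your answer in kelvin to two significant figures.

0.69 K

Flux at the orbit: S = 1361/(9.57)² = 14.86 W m^-2.
The baseline emission temperature is T_e = 84.00 K.
TOA radiative forcing: ΔF = −S·Δα/4 = −14.86·(-0.025)/4 = 0.09288 W m^-2.
The Planck feedback parameter is 4σT_e³ = 0.1344 W m^-2/K.
ΔT₀ = ΔF/λ_P = 0.09288/0.1344 = 0.691 K.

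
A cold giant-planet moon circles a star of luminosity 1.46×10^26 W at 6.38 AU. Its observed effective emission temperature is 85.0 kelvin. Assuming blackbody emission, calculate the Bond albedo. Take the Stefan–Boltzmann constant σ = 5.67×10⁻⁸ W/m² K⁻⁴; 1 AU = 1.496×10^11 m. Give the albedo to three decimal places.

0.072

Orbital distance: d = 6.38 AU = 9.544×10^11 m.
S = L/(4πd²) = 12.75 W/m².
Energy balance: S(1−α)/4 = σT⁴, so 1−α = 4σT⁴/S.
4σT⁴ = 4·5.67×10⁻⁸·(85.0)⁴ = 11.84 W/m².
1−α = 11.84/12.75 = 0.9283, so α = 0.0717.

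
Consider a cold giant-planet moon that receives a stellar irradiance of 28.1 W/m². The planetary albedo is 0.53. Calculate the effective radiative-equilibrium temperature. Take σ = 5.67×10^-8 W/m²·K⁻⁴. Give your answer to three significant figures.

Absorbed flux (global mean): S(1−α)/4 = 28.10·0.47/4 = 3.302 W/m².
In equilibrium σT⁴ equals this, so T = 87.36 K.

87.4 K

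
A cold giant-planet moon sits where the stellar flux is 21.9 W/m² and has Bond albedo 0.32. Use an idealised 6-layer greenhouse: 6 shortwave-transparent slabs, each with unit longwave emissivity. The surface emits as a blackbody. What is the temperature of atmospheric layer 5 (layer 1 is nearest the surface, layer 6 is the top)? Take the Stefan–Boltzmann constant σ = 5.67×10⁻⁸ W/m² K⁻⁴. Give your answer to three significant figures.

107 K

The effective emission temperature is T_e = [S(1−α)/(4σ)]^¼ = 90.02 K.
The net upward flux σT_e⁴ is constant between every pair of levels, so T_k⁴ = (N+1−k)T_e⁴.
With k = 5: T_5 = (6+1−5)^¼·90.02 K = 107.0 K.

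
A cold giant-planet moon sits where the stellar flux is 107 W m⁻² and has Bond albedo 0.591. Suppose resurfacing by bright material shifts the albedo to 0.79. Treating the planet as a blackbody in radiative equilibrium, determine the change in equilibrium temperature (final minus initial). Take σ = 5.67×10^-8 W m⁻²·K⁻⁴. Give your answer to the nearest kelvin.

-18 K

Before: T₁ = [107.0·0.409/(4σ)]^(1/4) = 117.9 K.
Final:   T₂ = [S(1−0.79)/(4σ)]^(1/4) = 99.77 K.
ΔT = T₂ − T₁ = -18.09 K.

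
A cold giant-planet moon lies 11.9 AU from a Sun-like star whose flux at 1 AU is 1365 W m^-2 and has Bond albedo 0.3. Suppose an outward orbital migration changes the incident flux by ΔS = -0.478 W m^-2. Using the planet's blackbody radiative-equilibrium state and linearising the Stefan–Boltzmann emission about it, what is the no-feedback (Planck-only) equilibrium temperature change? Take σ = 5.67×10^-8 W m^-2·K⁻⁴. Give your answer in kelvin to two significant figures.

-0.92 K

Flux at the orbit: S = 1365/(11.9)² = 9.639 W m^-2.
Reference equilibrium: T_e = [S(1−α)/(4σ)]^(1/4) = 73.85 K.
Only a fraction (1−α) is absorbed and it's spread over 4πR², so ΔF = (1−α)ΔS/4 = -0.08365 W m^-2.
Planck response: λ_P = 4σT_e³ = 4·5.67×10⁻⁸·(73.85)³ = 0.09136 W m^-2/K.
ΔT₀ = ΔF/λ_P = -0.08365/0.09136 = -0.916 K.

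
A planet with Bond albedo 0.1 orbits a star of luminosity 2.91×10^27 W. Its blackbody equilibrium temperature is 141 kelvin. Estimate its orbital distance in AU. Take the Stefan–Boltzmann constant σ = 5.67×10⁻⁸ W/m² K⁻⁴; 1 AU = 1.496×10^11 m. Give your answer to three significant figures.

10.2 AU

The flux needed for this T is 4σT⁴/(1−0.1) = 99.60 W/m².
Then d = [L/(4πS)]^(1/2) = 1.525×10^12 m, i.e. 10.19 AU.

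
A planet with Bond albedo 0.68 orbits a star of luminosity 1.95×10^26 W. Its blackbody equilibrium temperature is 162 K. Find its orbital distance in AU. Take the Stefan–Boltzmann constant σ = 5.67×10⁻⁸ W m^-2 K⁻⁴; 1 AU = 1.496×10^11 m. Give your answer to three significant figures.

Required flux: S = 4σT⁴/(1−α) = 488.1 W m^-2.
S = L/(4πd²) → d = √(L/4πS) = √(1.95×10^26/(4π·488.1)) = 1.783×10^11 m = 1.192 AU.

1.19 AU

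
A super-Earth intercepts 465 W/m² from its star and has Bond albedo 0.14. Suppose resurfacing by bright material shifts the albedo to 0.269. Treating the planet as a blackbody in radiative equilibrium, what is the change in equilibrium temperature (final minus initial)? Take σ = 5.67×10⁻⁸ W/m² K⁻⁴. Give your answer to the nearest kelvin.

-8 K

Before: T₁ = [465.0·0.86/(4σ)]^(1/4) = 204.9 K.
After:  T₂ = [465.0·0.731/(4σ)]^(1/4) = 196.8 K.
Change: 196.8 − 204.9 = -8.159 K.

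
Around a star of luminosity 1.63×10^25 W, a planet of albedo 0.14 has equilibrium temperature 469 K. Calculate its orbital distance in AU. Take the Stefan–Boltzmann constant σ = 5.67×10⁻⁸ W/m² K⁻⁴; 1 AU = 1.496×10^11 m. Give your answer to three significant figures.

0.0674 AU

The flux needed for this T is 4σT⁴/(1−0.14) = 12760 W/m².
S = L/(4πd²) → d = √(L/4πS) = √(1.63×10^25/(4π·12760)) = 1.008×10^10 m = 0.06740 AU.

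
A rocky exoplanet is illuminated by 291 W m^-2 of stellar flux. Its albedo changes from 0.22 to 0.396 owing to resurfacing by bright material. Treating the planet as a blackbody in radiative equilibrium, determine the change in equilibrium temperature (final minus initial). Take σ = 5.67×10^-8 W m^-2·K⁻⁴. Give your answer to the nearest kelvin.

Before: T₁ = [291.0·0.78/(4σ)]^(1/4) = 177.9 K.
Final:   T₂ = [S(1−0.396)/(4σ)]^(1/4) = 166.8 K.
Change: 166.8 − 177.9 = -11.01 K.

-11 K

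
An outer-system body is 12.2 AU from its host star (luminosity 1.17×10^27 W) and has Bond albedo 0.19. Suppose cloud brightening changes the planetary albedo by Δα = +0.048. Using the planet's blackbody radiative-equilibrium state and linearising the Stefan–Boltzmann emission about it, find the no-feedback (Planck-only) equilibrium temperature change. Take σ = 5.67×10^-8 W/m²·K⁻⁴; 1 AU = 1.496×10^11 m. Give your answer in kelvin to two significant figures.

-1.5 K

d = 12.2 × 1.496×10^11 m = 1.825×10^12 m.
S = L/(4πd²) = 27.95 W/m².
Reference equilibrium: T_e = [S(1−α)/(4σ)]^(1/4) = 99.96 K.
TOA radiative forcing: ΔF = −S·Δα/4 = −27.95·(+0.048)/4 = -0.3354 W/m².
The Planck feedback parameter is 4σT_e³ = 0.2265 W/m²/K.
So ΔT₀ = -0.3354/0.2265 = -1.48 K.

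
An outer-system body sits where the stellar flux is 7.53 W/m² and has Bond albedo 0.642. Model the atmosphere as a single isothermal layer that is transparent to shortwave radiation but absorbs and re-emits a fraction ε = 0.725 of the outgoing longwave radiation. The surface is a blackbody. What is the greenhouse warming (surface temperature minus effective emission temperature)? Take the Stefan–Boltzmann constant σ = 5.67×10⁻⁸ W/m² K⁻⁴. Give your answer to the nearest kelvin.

At the top of the atmosphere, σT_e⁴ = S(1−α)/4 = 0.6739 W/m², giving T_e = 58.72 K.
For a single slab of emissivity ε, T_s⁴ = 2T_e⁴/(2−ε); thus T_s = 58.72·(1.569)^(1/4) = 65.71 K.
T_s − T_e = 65.71 − 58.72 = 6.995 K.

7 K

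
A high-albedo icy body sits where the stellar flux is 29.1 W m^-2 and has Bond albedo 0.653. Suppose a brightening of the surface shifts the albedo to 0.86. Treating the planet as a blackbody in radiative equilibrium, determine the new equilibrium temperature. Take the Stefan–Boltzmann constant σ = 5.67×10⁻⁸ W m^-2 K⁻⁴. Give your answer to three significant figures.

New equilibrium: T₂ = [(1−0.86)·29.10/(4σ)]^(1/4) = 65.10 K.

65.1 K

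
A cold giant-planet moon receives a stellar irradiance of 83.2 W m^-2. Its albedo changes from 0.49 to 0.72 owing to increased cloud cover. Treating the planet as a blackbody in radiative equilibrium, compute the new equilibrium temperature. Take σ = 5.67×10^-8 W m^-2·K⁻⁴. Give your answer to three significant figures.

T₂ = [S(1−α₂)/(4σ)]^(1/4) = [83.20·0.28/(4σ)]^(1/4) = 100.7 K.

101 K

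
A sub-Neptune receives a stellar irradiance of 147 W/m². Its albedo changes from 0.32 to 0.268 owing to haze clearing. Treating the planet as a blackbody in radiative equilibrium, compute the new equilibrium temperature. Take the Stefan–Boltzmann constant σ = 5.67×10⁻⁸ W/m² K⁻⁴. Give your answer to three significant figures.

With the new albedo, S(1−α₂)/4 = 26.90 W/m², so T₂ = 147.6 K.

148 K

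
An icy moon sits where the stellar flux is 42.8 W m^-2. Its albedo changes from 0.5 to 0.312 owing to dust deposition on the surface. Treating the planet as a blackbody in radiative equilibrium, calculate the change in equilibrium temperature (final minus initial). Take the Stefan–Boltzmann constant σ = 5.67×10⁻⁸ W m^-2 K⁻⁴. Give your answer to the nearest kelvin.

8 kelvin

With α = 0.5, T₁ = 98.56 K.
Final:   T₂ = [S(1−0.312)/(4σ)]^(1/4) = 106.7 K.
Change: 106.7 − 98.56 = 8.187 K.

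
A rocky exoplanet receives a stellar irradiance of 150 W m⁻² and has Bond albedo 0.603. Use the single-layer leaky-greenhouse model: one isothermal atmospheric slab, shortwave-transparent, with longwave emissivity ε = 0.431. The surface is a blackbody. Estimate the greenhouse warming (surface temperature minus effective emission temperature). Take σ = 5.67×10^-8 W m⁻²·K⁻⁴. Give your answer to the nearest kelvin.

8 kelvin

Effective emission temperature (TOA balance): σT_e⁴ = S(1−α)/4 = 14.89 W m⁻² → T_e = 127.3 K.
The surface balance (absorbed SW + ε·downward IR = σT_s⁴) with T_a⁴ = T_s⁴/2 reduces to T_s = T_e·[2/(2−ε)]^¼ = 135.3 K.
T_s − T_e = 135.3 − 127.3 = 7.963 K.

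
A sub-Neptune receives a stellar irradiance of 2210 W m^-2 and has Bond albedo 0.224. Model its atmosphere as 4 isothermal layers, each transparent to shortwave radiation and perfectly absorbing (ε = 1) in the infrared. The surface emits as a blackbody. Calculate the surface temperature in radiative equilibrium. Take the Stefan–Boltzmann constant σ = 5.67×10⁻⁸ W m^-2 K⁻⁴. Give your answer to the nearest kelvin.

The effective emission temperature is T_e = [S(1−α)/(4σ)]^¼ = 294.9 K.
With N = 4 opaque layers, T_s = (N+1)^(1/4)·T_e = 5^(1/4)·294.9 = 441.0 K.

441 K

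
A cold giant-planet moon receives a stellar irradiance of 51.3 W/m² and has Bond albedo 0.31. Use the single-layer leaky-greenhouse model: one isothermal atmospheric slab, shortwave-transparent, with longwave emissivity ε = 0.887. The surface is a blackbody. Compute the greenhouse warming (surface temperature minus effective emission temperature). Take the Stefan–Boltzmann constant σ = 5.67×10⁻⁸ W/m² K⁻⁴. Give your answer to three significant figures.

17.6 K

Effective emission temperature (TOA balance): σT_e⁴ = S(1−α)/4 = 8.849 W/m² → T_e = 111.8 K.
The surface balance (absorbed SW + ε·downward IR = σT_s⁴) with T_a⁴ = T_s⁴/2 reduces to T_s = T_e·[2/(2−ε)]^¼ = 129.4 K.
Greenhouse warming: T_s − T_e = 17.64 K.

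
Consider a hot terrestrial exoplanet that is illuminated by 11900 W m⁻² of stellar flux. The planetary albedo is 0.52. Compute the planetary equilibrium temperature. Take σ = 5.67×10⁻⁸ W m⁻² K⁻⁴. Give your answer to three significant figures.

Absorbed flux (global mean): S(1−α)/4 = 11900·0.48/4 = 1428 W m⁻².
In equilibrium σT⁴ equals this, so T = 398.4 K.

398 kelvin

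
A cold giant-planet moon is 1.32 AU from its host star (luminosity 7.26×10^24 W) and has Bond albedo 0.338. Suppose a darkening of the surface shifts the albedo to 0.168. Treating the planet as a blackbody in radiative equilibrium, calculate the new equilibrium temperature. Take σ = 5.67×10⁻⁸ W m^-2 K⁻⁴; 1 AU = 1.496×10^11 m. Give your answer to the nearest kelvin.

86 K

Orbital distance: d = 1.32 AU = 1.975×10^11 m.
S = L/(4πd²) = 14.82 W m^-2.
With the new albedo, S(1−α₂)/4 = 3.082 W m^-2, so T₂ = 85.86 K.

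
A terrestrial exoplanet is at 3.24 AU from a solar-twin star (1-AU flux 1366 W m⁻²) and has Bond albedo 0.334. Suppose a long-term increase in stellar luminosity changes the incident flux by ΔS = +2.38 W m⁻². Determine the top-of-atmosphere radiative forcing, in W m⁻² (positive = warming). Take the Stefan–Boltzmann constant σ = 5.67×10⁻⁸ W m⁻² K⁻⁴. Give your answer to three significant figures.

Flux at the orbit: S = 1366/(3.24)² = 130.1 W m⁻².
Only a fraction (1−α) is absorbed and it's spread over 4πR², so ΔF = (1−α)ΔS/4 = 0.3963 W m⁻².

0.396 W m⁻²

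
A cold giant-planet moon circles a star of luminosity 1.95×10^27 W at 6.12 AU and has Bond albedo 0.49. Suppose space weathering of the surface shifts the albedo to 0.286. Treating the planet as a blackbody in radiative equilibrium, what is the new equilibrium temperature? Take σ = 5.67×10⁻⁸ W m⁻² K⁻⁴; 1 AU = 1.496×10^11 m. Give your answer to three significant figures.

d = 6.12 × 1.496×10^11 m = 9.156×10^11 m.
Spreading L over a sphere of radius d: S = 1.95×10^27/(4π·9.16×10^11²) = 185.1 W m⁻².
New equilibrium: T₂ = [(1−0.286)·185.1/(4σ)]^(1/4) = 155.4 K.

155 K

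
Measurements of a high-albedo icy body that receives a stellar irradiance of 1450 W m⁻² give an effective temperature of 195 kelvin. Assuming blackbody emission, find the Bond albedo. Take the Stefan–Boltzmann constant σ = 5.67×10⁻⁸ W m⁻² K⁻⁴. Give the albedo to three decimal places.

Rearranging the radiative balance, α = 1 − 4σT⁴/S.
4σT⁴ = 4·5.67×10⁻⁸·(195)⁴ = 327.9 W m⁻².
1−α = 327.9/1450 = 0.2262, so α = 0.7738.

0.774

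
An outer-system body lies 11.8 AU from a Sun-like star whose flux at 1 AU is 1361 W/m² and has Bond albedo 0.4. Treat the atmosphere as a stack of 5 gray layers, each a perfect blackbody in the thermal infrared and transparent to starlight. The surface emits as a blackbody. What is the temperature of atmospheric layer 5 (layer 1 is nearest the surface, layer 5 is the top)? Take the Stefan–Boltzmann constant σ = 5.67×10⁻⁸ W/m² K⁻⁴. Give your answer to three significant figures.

71.3 K

Irradiance scales as 1/d², so S = 1361 W/m² × (1/11.8)² = 9.774 W/m².
OLR = S(1−α)/4 = 1.466 W/m²; the top layer radiates at T_e = 71.31 K.
Each opaque layer satisfies 2T_j⁴ = T_{j−1}⁴ + T_{j+1}⁴, giving T_k⁴ = (N+1−k)T_e⁴.
T_5 = (1)^(1/4)·71.31 = 71.31 K.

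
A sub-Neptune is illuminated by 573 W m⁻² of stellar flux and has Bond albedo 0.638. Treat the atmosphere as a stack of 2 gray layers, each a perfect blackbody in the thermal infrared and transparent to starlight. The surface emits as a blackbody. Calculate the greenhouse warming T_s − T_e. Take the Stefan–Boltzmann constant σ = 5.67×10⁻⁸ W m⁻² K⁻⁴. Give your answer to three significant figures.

OLR = S(1−α)/4 = 51.86 W m⁻²; the top layer radiates at T_e = 173.9 K.
Surface: T_s = (3)^¼·T_e = 228.9 K.
So the greenhouse effect raises the surface by 228.9 − 173.9 = 54.97 K.

55.0 K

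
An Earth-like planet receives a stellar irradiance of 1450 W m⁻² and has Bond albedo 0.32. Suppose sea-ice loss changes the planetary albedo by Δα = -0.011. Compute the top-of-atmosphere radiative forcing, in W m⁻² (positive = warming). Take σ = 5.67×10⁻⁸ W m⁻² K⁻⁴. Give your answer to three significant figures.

ΔF = −(S/4)Δα = −(1450/4)×(-0.011) = 3.987 W m⁻².

3.99 W m⁻²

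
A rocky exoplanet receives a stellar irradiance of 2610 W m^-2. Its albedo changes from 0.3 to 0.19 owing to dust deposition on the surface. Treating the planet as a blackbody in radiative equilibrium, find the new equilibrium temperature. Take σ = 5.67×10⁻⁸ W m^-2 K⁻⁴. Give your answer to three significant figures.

T₂ = [S(1−α₂)/(4σ)]^(1/4) = [2610·0.81/(4σ)]^(1/4) = 310.7 K.

311 K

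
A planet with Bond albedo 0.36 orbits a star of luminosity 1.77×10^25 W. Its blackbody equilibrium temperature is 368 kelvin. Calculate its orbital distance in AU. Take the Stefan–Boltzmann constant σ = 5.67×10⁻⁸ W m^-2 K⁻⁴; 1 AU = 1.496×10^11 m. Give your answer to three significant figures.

0.0984 AU

Required flux: S = 4σT⁴/(1−α) = 6499 W m^-2.
S = L/(4πd²) → d = √(L/4πS) = √(1.77×10^25/(4π·6499)) = 1.472×10^10 m = 0.09841 AU.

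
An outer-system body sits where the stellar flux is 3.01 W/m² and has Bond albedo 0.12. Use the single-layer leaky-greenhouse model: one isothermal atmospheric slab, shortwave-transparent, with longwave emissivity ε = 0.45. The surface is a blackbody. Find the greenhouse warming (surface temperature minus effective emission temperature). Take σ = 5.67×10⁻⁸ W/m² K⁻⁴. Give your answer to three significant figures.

Effective emission temperature (TOA balance): σT_e⁴ = S(1−α)/4 = 0.6622 W/m² → T_e = 58.46 K.
The surface balance (absorbed SW + ε·downward IR = σT_s⁴) with T_a⁴ = T_s⁴/2 reduces to T_s = T_e·[2/(2−ε)]^¼ = 62.31 K.
The atmosphere warms the surface by 3.846 K.

3.85 K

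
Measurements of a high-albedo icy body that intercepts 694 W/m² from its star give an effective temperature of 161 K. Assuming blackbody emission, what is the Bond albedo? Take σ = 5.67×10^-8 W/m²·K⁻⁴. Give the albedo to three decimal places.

From σT⁴ = S(1−α)/4 we invert for α: 1−α = 4σT⁴/S.
σT⁴ = 38.10 W/m², so 4σT⁴ = 152.4 W/m².
1−α = 152.4/694.0 = 0.2196, so α = 0.7804.

0.780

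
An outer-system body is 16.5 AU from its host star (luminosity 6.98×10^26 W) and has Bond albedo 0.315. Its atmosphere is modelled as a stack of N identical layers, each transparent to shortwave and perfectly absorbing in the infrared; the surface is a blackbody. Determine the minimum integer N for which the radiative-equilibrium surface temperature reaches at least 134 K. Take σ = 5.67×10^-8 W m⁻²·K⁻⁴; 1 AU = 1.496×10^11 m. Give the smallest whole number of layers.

11

d = 16.5 × 1.496×10^11 m = 2.468×10^12 m.
Flux at the orbit: S = L/(4πd²) = 6.98×10^26/(4π·(2.47×10^12)²) = 9.116 W m⁻².
OLR = S(1−α)/4 = 1.561 W m⁻²; the top layer radiates at T_e = 72.44 K.
Need (N+1)T_e⁴ ≥ T_s⁴, i.e. N+1 ≥ (134/72.44)⁴ = 11.710.
The minimum whole number is N = 11.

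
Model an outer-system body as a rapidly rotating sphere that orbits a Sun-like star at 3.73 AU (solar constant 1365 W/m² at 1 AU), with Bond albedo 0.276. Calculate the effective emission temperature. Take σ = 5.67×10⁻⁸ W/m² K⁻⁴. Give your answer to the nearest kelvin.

133 K

Flux at the orbit: S = 1365/(3.73)² = 98.11 W/m².
The planet absorbs (1−α)S over its disc πR² and re-emits over 4πR², so the mean absorbed flux is (1−0.276)·98.11/4 = 17.76 W/m².
In equilibrium σT⁴ equals this, so T = 133.0 K.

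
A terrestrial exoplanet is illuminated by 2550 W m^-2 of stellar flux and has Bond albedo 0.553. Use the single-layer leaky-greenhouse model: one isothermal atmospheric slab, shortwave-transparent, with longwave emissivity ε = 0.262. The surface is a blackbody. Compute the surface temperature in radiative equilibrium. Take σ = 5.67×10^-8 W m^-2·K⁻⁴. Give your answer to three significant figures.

Effective emission temperature (TOA balance): σT_e⁴ = S(1−α)/4 = 285.0 W m^-2 → T_e = 266.3 K.
Surface balance with a leaky layer gives σT_s⁴ = σT_e⁴·2/(2−ε), so T_s = T_e·[2/(2−0.262)]^(1/4) = 275.8 K.

276 K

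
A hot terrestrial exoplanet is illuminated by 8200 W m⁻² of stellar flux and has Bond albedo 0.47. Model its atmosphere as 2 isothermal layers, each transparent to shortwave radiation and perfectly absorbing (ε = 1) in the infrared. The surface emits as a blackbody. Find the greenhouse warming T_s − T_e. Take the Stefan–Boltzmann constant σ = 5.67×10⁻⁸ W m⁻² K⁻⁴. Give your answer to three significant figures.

118 K

The effective emission temperature is T_e = [S(1−α)/(4σ)]^¼ = 372.1 K.
Surface: T_s = (3)^¼·T_e = 489.7 K.
Warming: T_s − T_e = 117.6 K.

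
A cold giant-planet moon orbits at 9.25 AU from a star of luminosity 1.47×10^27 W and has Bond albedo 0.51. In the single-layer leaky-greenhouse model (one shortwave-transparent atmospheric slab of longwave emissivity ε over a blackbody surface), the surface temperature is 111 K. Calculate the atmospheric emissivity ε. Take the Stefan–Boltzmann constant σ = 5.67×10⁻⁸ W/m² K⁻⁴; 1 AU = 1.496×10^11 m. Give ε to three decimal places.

Orbital distance: d = 9.25 AU = 1.384×10^12 m.
Spreading L over a sphere of radius d: S = 1.47×10^27/(4π·1.38×10^12²) = 61.09 W/m².
TOA balance gives T_e = 107.2 K.
T_s⁴ = T_e⁴·2/(2−ε) → ε = 2 − 2(T_e/T_s)⁴ = 2 − 2·(107.2/111)⁴ = 0.2612.

0.261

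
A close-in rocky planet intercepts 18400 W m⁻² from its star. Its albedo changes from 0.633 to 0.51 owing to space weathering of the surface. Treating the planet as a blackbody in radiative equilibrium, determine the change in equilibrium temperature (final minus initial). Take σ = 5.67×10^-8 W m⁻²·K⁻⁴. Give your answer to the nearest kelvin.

31 K

Initial: T₁ = [S(1−0.633)/(4σ)]^(1/4) = 415.4 K.
After:  T₂ = [18400·0.49/(4σ)]^(1/4) = 446.5 K.
Change: 446.5 − 415.4 = 31.13 K.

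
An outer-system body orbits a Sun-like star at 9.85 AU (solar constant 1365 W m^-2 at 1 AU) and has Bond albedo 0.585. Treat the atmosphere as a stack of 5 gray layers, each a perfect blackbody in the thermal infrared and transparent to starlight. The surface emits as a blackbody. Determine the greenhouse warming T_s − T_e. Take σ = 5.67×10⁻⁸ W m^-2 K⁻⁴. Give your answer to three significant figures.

40.3 K

Irradiance scales as 1/d², so S = 1365 W m^-2 × (1/9.85)² = 14.07 W m^-2.
Top-of-atmosphere balance: σT_e⁴ = S(1−α)/4 = 1.460 W m^-2 → T_e = 71.23 K.
Surface: T_s = (6)^¼·T_e = 111.5 K.
Warming: T_s − T_e = 40.25 K.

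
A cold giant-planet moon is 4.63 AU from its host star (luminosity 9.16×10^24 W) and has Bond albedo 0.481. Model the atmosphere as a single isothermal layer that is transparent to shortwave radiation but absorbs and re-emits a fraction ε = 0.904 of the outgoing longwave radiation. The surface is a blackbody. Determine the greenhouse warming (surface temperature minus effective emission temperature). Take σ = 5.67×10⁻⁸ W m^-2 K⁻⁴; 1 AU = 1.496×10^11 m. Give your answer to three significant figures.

d = 4.63 × 1.496×10^11 m = 6.926×10^11 m.
Flux at the orbit: S = L/(4πd²) = 9.16×10^24/(4π·(6.93×10^11)²) = 1.519 W m^-2.
Effective emission temperature (TOA balance): σT_e⁴ = S(1−α)/4 = 0.1971 W m^-2 → T_e = 43.18 K.
Surface balance with a leaky layer gives σT_s⁴ = σT_e⁴·2/(2−ε), so T_s = T_e·[2/(2−0.904)]^(1/4) = 50.19 K.
Greenhouse warming: T_s − T_e = 7.007 K.

7.01 K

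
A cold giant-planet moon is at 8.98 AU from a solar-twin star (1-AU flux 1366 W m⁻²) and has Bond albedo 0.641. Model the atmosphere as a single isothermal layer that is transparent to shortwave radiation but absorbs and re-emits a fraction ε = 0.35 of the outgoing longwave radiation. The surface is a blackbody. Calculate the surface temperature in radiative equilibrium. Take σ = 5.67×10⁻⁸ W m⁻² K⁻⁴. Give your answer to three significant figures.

Irradiance scales as 1/d², so S = 1366 W m⁻² × (1/8.98)² = 16.94 W m⁻².
The planet radiates to space at T_e = [S(1−α)/(4σ)]^(1/4) = 71.96 K.
Surface balance with a leaky layer gives σT_s⁴ = σT_e⁴·2/(2−ε), so T_s = T_e·[2/(2−0.35)]^(1/4) = 75.50 K.

75.5 K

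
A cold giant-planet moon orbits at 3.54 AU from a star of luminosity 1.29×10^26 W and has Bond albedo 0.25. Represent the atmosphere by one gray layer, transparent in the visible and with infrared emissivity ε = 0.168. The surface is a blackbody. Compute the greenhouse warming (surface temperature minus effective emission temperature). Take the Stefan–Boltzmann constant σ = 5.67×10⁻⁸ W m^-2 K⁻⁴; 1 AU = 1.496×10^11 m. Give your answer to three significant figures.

Orbital distance: d = 3.54 AU = 5.296×10^11 m.
Flux at the orbit: S = L/(4πd²) = 1.29×10^26/(4π·(5.30×10^11)²) = 36.60 W m^-2.
Effective emission temperature (TOA balance): σT_e⁴ = S(1−α)/4 = 6.863 W m^-2 → T_e = 104.9 K.
Surface balance with a leaky layer gives σT_s⁴ = σT_e⁴·2/(2−ε), so T_s = T_e·[2/(2−0.168)]^(1/4) = 107.2 K.
T_s − T_e = 107.2 − 104.9 = 2.326 K.

2.33 K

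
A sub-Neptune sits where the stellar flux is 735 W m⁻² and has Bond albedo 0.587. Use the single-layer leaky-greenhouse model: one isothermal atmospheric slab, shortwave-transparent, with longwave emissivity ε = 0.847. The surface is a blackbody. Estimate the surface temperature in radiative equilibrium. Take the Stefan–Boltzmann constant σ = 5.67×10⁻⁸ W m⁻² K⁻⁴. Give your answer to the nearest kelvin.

220 kelvin

At the top of the atmosphere, σT_e⁴ = S(1−α)/4 = 75.89 W m⁻², giving T_e = 191.3 K.
The surface balance (absorbed SW + ε·downward IR = σT_s⁴) with T_a⁴ = T_s⁴/2 reduces to T_s = T_e·[2/(2−ε)]^¼ = 219.5 K.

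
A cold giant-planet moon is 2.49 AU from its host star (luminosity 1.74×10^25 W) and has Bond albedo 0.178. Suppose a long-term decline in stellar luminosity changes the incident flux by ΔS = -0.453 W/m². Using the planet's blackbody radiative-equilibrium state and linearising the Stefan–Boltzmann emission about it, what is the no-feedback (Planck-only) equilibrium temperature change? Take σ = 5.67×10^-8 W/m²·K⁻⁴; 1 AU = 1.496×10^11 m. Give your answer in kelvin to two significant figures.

-0.88 K

d = 2.49 × 1.496×10^11 m = 3.725×10^11 m.
S = L/(4πd²) = 9.979 W/m².
Reference equilibrium: T_e = [S(1−α)/(4σ)]^(1/4) = 77.55 K.
Only a fraction (1−α) is absorbed and it's spread over 4πR², so ΔF = (1−α)ΔS/4 = -0.09309 W/m².
The Planck feedback parameter is 4σT_e³ = 0.1058 W/m²/K.
So ΔT₀ = -0.09309/0.1058 = -0.880 K.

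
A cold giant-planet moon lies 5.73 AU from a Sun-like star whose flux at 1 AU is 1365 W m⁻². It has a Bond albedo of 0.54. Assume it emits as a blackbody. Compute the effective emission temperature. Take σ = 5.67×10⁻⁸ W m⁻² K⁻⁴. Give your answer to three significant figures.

95.8 K

By the inverse-square law, S = 1365/5.73² = 41.57 W m⁻².
The planet absorbs (1−α)S over its disc πR² and re-emits over 4πR², so the mean absorbed flux is (1−0.54)·41.57/4 = 4.781 W m⁻².
Balancing against σT⁴: T = (4.781/5.67×10⁻⁸)^(1/4) = 95.83 K.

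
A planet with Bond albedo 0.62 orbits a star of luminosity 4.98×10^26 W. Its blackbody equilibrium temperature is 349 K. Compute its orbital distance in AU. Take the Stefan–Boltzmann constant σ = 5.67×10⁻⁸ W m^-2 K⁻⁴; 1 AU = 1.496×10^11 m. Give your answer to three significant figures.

Energy balance gives S = 4σT⁴/(1−α) = 8854 W m^-2.
S = L/(4πd²) → d = √(L/4πS) = √(4.98×10^26/(4π·8854)) = 6.690×10^10 m = 0.4472 AU.

0.447 AU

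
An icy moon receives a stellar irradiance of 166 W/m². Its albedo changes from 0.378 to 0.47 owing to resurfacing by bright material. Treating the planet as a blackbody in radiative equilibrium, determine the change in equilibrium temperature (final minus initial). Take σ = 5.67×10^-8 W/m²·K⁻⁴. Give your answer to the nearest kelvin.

-6 K

With α = 0.378, T₁ = 146.1 K.
After:  T₂ = [166.0·0.53/(4σ)]^(1/4) = 140.3 K.
Change: 140.3 − 146.1 = -5.730 K.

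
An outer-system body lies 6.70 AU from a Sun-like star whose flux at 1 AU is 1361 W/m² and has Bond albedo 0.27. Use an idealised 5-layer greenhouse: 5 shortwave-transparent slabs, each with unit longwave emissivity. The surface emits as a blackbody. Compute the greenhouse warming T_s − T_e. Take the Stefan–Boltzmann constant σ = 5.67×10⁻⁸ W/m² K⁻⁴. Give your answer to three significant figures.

56.2 kelvin

Flux at the orbit: S = 1361/(6.70)² = 30.32 W/m².
The effective emission temperature is T_e = [S(1−α)/(4σ)]^¼ = 99.39 K.
T_s = (N+1)^(1/4)·T_e = 155.6 K.
So the greenhouse effect raises the surface by 155.6 − 99.39 = 56.16 K.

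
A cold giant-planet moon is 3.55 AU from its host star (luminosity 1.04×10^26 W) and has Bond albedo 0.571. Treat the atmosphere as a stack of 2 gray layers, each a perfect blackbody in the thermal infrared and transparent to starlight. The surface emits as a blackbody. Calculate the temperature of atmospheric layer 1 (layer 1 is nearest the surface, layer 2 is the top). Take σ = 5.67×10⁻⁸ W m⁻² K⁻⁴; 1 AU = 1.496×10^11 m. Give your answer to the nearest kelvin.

103 K

Orbital distance: d = 3.55 AU = 5.311×10^11 m.
S = L/(4πd²) = 29.34 W m⁻².
The effective emission temperature is T_e = [S(1−α)/(4σ)]^¼ = 86.31 K.
The net upward flux σT_e⁴ is constant between every pair of levels, so T_k⁴ = (N+1−k)T_e⁴.
T_1 = (2)^(1/4)·86.31 = 102.6 K.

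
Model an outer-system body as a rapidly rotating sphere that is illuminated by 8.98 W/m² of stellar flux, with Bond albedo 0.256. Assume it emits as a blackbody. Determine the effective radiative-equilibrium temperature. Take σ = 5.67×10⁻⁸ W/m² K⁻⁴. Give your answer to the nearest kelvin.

74 K

The planet absorbs (1−α)S over its disc πR² and re-emits over 4πR², so the mean absorbed flux is (1−0.256)·8.980/4 = 1.670 W/m².
Set σT⁴ = 1.670 → T = (1.670/σ)^(1/4) = 73.67 K.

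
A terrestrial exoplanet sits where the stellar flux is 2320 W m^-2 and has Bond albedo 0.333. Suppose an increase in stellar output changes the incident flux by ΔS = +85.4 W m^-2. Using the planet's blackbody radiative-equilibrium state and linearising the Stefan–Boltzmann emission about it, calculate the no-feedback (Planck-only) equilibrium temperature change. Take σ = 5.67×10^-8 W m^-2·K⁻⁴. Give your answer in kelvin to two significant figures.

2.6 kelvin

Unperturbed T_e = [2320·(1−0.333)/(4σ)]^¼ = 287.4 K.
ΔF = Δ[S(1−α)]/4 = (1−0.333)·+85.4/4 = 14.24 W m^-2.
Linearising σT⁴ gives d(σT⁴)/dT = 4σT_e³ = 5.384 W m^-2 per K.
So ΔT₀ = 14.24/5.384 = 2.64 K.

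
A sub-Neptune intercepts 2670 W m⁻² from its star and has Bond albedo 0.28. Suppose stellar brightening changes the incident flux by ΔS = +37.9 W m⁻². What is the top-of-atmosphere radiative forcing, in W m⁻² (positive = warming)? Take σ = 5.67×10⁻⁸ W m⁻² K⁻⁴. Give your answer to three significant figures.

TOA radiative forcing: ΔF = (1−α)ΔS/4 = 0.72·(+37.9)/4 = 6.822 W m⁻².

6.82 W m⁻²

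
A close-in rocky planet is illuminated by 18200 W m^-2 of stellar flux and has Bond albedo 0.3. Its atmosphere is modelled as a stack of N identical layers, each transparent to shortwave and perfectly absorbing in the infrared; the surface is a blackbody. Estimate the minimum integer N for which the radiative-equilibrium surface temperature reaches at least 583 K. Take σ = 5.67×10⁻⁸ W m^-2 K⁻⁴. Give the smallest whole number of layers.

2

Top-of-atmosphere balance: σT_e⁴ = S(1−α)/4 = 3185 W m^-2 → T_e = 486.8 K.
Since T_s⁴ = (N+1)T_e⁴, we need N ≥ (T_s/T_e)⁴ − 1 = 1.057.
The minimum whole number is N = 2.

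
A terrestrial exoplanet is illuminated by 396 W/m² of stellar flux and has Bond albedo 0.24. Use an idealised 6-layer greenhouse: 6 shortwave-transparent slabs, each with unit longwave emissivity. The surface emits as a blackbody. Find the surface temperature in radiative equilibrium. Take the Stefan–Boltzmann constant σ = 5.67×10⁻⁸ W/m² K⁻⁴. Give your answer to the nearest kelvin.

OLR = S(1−α)/4 = 75.24 W/m²; the top layer radiates at T_e = 190.9 K.
Layer-by-layer balance gives σT_s⁴ = (N+1)σT_e⁴, so T_s = 7^¼·190.9 = 310.4 K.

310 kelvin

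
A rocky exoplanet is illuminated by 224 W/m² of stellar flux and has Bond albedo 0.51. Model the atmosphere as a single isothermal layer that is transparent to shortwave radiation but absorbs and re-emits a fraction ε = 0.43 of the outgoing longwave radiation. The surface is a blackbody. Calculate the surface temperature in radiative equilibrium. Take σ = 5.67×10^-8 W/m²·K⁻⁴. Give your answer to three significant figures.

At the top of the atmosphere, σT_e⁴ = S(1−α)/4 = 27.44 W/m², giving T_e = 148.3 K.
The surface balance (absorbed SW + ε·downward IR = σT_s⁴) with T_a⁴ = T_s⁴/2 reduces to T_s = T_e·[2/(2−ε)]^¼ = 157.6 K.

158 K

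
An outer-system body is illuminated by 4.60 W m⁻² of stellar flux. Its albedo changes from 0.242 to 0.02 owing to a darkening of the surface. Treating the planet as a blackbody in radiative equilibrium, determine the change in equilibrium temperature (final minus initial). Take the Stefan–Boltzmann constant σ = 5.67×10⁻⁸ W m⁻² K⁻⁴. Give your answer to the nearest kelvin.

4 K

Initial: T₁ = [S(1−0.242)/(4σ)]^(1/4) = 62.62 K.
Final:   T₂ = [S(1−0.02)/(4σ)]^(1/4) = 66.77 K.
Change: 66.77 − 62.62 = 4.153 K.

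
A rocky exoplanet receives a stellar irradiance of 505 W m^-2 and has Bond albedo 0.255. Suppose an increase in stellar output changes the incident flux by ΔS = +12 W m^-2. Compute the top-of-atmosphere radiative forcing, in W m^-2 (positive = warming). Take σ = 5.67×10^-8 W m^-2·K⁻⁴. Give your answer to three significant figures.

2.23 W m^-2

Only a fraction (1−α) is absorbed and it's spread over 4πR², so ΔF = (1−α)ΔS/4 = 2.235 W m^-2.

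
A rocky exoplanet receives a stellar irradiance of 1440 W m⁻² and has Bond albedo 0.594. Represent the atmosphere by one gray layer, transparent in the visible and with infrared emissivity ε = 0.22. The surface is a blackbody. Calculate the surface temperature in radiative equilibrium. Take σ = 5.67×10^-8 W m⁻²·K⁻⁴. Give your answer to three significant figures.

The planet radiates to space at T_e = [S(1−α)/(4σ)]^(1/4) = 225.3 K.
Surface balance with a leaky layer gives σT_s⁴ = σT_e⁴·2/(2−ε), so T_s = T_e·[2/(2−0.22)]^(1/4) = 232.0 K.

232 kelvin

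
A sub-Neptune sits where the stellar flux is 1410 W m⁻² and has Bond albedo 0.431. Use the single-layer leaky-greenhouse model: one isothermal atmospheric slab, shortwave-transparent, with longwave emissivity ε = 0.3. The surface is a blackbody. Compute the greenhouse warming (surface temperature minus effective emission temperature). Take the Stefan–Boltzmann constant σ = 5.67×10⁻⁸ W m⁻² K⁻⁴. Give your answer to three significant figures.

Effective emission temperature (TOA balance): σT_e⁴ = S(1−α)/4 = 200.6 W m⁻² → T_e = 243.9 K.
For a single slab of emissivity ε, T_s⁴ = 2T_e⁴/(2−ε); thus T_s = 243.9·(1.176)^(1/4) = 254.0 K.
The atmosphere warms the surface by 10.11 K.

10.1 K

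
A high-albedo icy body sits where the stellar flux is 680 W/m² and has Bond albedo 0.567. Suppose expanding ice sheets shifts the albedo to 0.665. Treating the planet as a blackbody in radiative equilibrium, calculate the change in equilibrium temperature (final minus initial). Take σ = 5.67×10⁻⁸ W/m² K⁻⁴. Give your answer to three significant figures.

-11.8 K

Initial: T₁ = [S(1−0.567)/(4σ)]^(1/4) = 189.8 K.
Final:   T₂ = [S(1−0.665)/(4σ)]^(1/4) = 178.0 K.
Change: 178.0 − 189.8 = -11.79 K.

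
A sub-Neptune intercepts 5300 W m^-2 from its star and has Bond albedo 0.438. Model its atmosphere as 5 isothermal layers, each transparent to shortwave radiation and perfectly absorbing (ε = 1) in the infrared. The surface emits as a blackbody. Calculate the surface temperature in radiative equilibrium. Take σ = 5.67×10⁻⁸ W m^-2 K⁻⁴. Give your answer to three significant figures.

Top-of-atmosphere balance: σT_e⁴ = S(1−α)/4 = 744.7 W m^-2 → T_e = 338.5 K.
For an N-layer opaque stack, T_s⁴ = (N+1)T_e⁴, hence T_s = (6)^(1/4)×338.5 K = 529.8 K.

530 kelvin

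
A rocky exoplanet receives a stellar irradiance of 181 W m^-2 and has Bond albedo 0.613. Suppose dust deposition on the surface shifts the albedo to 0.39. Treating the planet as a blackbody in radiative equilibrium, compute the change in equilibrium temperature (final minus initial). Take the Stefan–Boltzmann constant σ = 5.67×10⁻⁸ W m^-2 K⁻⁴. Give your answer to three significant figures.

16.0 kelvin

With α = 0.613, T₁ = 132.6 K.
With α = 0.39, T₂ = 148.5 K.
Change: 148.5 − 132.6 = 15.97 K.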